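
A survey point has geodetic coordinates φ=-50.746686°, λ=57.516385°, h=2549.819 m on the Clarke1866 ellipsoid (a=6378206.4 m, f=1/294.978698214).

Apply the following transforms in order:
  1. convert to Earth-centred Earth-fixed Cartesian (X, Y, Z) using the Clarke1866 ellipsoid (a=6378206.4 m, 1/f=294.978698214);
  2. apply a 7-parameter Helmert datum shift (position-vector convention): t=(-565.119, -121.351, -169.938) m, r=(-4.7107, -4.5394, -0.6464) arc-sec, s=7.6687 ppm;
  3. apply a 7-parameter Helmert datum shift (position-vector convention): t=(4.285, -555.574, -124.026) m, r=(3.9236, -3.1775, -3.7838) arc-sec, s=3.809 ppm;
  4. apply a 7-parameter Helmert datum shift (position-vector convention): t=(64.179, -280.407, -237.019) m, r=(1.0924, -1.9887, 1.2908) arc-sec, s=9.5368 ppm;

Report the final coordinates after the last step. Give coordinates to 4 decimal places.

start: φ=-50.746686°, λ=57.516385°, h=2549.819 m
→ ECEF (a=6378206.400, f=1/294.978698214): X=2172744.5610, Y=3412679.0502, Z=-4917532.2030
→ Helmert 7p (PV): X=2172315.0231, Y=3412464.7529, Z=-4917769.9745
→ Helmert 7p (PV): X=2172465.9406, Y=3411975.8739, Z=-4917814.3551
→ Helmert 7p (PV): X=2172576.9012, Y=3411767.6471, Z=-4918059.2579

X=2172576.9012 m, Y=3411767.6471 m, Z=-4918059.2579 m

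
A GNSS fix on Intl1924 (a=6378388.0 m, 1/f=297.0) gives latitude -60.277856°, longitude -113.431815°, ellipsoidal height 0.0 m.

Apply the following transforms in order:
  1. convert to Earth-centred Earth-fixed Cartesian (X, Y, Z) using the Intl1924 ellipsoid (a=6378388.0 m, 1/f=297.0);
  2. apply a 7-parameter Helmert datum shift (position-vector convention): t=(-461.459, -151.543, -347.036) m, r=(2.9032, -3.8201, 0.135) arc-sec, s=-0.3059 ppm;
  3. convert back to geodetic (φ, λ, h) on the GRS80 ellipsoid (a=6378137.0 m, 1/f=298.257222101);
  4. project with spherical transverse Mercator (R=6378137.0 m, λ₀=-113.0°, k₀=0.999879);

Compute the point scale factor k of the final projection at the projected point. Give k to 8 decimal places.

start: φ=-60.277856°, λ=-113.431815°, h=0.000 m
→ ECEF (a=6378388.000, f=1/297.0): X=-1260739.5676, Y=-2908964.4932, Z=-5516009.7887
→ Helmert 7p (PV): X=-1261096.5785, Y=-2909038.3331, Z=-5516419.4307
→ geod (Bowring, a=6378137.000): φ=-60.27733678°, λ=-113.43720384°, h=641.8822 m
→ into tm (λ₀=-113.0°): φ=-60.27733678°, λ−λ₀=-0.43720384°
scale k = 0.99988616

0.99988616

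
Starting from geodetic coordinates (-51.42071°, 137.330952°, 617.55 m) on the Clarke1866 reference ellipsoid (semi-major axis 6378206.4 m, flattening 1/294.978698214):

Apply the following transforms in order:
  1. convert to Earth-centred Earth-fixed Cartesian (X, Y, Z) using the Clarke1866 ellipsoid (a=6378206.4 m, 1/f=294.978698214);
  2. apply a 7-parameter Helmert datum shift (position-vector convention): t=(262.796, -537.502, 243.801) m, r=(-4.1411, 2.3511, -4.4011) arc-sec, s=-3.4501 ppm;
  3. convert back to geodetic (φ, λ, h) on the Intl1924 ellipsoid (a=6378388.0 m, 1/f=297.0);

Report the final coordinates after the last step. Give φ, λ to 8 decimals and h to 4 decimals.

start: φ=-51.420710°, λ=137.330952°, h=617.550 m
→ ECEF (a=6378206.400, f=1/294.978698214): X=-2930879.3275, Y=2701607.5602, Z=-4963144.8706
→ Helmert 7p (PV): X=-2930605.3473, Y=2701023.6309, Z=-4962904.7778
→ geod (Bowring, a=6378388.000): φ=-51.42227537°, λ=137.33445487°, h=-213.5978 m

φ=-51.42227537°, λ=137.33445487°, h=-213.5978 m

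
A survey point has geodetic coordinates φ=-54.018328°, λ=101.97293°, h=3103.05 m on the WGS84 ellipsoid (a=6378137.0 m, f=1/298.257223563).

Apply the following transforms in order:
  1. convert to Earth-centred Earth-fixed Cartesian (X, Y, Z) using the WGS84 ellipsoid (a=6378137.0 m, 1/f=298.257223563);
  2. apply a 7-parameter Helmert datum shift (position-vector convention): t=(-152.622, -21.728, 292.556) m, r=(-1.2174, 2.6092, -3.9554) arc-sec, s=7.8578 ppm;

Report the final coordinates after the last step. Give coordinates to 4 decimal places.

start: φ=-54.018328°, λ=101.972930°, h=3103.050 m
→ ECEF (a=6378137.000, f=1/298.257223563): X=-779468.2992, Y=3675648.3549, Z=-5140453.6536
→ Helmert 7p (PV): X=-779621.5861, Y=3675640.1171, Z=-5140213.3244

X=-779621.5861 m, Y=3675640.1171 m, Z=-5140213.3244 m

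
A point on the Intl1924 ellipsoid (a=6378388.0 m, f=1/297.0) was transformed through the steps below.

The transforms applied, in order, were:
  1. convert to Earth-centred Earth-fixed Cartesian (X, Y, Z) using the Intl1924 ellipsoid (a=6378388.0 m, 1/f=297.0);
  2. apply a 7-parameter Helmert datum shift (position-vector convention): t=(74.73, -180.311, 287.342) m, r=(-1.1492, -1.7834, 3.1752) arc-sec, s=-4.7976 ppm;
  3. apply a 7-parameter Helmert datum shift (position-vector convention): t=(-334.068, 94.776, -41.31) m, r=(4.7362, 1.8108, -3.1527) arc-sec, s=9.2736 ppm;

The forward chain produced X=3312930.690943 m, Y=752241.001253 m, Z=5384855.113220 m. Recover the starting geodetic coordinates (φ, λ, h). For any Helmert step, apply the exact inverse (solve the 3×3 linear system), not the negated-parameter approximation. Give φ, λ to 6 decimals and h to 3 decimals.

φ=57.923111°, λ=12.794765°, h=3852.210 m

start: X=3312930.6909, Y=752241.0013, Z=5384855.1132 m
→ Helmert⁻¹: X=3313175.2607, Y=752313.5369, Z=5384858.2983
→ Helmert⁻¹: X=3313174.5642, Y=752416.4557, Z=5384572.3352
→ geod (Bowring, a=6378388.000): φ=57.92311100°, λ=12.79476500°, h=3852.2100 m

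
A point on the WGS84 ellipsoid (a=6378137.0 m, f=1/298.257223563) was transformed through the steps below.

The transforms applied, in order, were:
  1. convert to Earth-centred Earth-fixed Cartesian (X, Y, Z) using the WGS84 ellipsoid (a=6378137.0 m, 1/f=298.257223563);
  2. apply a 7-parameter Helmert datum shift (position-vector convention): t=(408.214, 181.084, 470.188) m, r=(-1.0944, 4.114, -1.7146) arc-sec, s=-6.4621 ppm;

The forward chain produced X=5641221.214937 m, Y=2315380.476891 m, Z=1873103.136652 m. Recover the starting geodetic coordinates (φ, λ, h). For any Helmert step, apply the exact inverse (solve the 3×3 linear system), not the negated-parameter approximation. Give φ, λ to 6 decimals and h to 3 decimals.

start: X=5641221.2149, Y=2315380.4769, Z=1873103.1367 m
→ Helmert⁻¹: X=5640792.8540, Y=2315251.3072, Z=1872769.8411
→ geod (Bowring, a=6378137.000): φ=17.18207500°, λ=22.31559300°, h=2288.3930 m

φ=17.182075°, λ=22.315593°, h=2288.393 m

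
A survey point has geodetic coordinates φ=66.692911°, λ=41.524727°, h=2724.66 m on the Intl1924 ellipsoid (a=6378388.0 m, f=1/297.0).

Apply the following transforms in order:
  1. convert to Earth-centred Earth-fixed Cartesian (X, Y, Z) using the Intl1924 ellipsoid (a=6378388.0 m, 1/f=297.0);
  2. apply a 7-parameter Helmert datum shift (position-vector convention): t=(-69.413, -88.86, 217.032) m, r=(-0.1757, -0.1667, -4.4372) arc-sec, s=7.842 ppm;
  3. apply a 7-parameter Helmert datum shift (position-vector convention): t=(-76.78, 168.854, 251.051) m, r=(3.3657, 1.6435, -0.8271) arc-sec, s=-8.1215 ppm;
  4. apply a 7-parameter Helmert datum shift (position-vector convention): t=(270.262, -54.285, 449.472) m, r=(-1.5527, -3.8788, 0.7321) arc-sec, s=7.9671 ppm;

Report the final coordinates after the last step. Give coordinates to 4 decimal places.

start: φ=66.692911°, λ=41.524727°, h=2724.660 m
→ ECEF (a=6378388.000, f=1/297.0): X=1895580.0004, Y=1678526.4811, Z=5837583.5396
→ Helmert 7p (PV): X=1895556.8437, Y=1678414.9784, Z=5837846.4521
→ Helmert 7p (PV): X=1895517.9142, Y=1678467.3427, Z=5838062.3746
→ Helmert 7p (PV): X=1895687.5352, Y=1678477.1056, Z=5838581.3694

X=1895687.5352 m, Y=1678477.1056 m, Z=5838581.3694 m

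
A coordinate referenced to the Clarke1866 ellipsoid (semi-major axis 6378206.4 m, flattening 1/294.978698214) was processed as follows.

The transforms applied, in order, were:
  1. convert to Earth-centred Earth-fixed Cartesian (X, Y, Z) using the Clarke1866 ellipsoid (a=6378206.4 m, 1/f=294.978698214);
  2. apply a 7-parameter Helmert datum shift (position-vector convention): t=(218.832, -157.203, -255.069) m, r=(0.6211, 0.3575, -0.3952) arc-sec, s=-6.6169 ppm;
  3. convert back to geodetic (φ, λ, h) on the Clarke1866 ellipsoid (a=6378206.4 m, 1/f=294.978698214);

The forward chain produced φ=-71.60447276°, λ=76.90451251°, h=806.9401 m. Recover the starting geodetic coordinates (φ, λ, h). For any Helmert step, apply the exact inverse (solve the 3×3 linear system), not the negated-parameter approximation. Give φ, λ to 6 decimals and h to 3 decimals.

φ=-71.603015°, λ=76.911275°, h=639.697 m

start: φ=-71.604473°, λ=76.904513°, h=806.940 m
→ ECEF (a=6378206.400, f=1/294.978698214): X=457503.6591, Y=1966706.4967, Z=-6030486.4622
→ Helmert⁻¹: X=457294.5362, Y=1966859.4323, Z=-6030276.4249
→ geod (Bowring, a=6378206.400): φ=-71.60301500°, λ=76.91127500°, h=639.6970 m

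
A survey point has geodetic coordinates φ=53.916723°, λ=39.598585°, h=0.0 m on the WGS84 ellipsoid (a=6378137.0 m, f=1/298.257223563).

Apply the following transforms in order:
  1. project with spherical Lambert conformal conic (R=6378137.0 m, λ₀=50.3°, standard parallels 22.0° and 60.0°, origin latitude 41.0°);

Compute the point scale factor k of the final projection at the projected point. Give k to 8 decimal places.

start: φ=53.916723°, λ=39.598585°, h=0.000 m
→ into lcc (λ₀=50.3°): φ=53.91672300°, λ−λ₀=-10.70141500°
scale k = 0.96740064

0.96740064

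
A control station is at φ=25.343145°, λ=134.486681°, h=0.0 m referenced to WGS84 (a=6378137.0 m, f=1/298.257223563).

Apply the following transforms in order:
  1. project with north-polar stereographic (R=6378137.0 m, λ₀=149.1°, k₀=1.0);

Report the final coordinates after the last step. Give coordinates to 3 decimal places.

start: φ=25.343145°, λ=134.486681°, h=0.000 m
→ stereo (R=6378137.0, λ₀=149.1°): E=-2036782.7496, N=-7811884.3798

E=-2036782.750 m, N=-7811884.380 m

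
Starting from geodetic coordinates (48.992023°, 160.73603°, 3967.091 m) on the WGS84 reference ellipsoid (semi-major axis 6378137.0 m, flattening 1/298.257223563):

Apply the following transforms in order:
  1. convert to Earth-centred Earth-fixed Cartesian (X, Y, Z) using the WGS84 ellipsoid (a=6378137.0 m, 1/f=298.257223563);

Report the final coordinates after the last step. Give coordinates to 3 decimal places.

start: φ=48.992023°, λ=160.736030°, h=3967.091 m
→ ECEF (a=6378137.000, f=1/298.257223563): X=-3960783.9691, Y=1384251.2752, Z=4792970.3373

X=-3960783.969 m, Y=1384251.275 m, Z=4792970.337 m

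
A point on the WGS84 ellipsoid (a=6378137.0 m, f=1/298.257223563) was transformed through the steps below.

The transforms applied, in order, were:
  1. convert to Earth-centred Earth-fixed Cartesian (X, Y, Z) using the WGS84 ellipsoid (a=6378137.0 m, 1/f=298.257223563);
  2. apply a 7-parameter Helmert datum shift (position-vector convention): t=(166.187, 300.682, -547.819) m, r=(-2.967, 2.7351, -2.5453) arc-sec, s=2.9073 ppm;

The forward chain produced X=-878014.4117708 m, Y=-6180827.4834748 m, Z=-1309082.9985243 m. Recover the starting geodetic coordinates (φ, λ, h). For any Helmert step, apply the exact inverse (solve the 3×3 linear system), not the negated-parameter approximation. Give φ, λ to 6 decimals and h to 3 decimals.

start: X=-878014.4118, Y=-6180827.4835, Z=-1309082.9985 m
→ Helmert⁻¹: X=-878084.4184, Y=-6181102.2067, Z=-1308631.9303
→ geod (Bowring, a=6378137.000): φ=-11.91589400°, λ=-98.08531100°, h=1605.3810 m

φ=-11.915894°, λ=-98.085311°, h=1605.381 m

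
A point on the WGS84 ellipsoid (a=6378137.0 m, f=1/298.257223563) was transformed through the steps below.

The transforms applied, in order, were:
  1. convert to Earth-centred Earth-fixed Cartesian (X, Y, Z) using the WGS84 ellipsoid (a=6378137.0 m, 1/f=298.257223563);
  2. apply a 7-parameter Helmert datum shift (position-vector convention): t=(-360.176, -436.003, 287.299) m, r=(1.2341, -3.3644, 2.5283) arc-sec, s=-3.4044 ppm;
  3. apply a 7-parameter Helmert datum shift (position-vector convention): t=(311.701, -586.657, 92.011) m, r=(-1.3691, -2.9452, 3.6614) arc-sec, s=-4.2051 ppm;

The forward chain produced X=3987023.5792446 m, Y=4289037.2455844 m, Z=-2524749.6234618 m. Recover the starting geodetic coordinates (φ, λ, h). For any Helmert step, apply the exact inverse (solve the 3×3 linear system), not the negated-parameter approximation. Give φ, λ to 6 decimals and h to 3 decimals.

φ=-23.464608°, λ=47.095245°, h=3180.165 m

start: X=3987023.5792, Y=4289037.2456, Z=-2524749.6235 m
→ Helmert⁻¹: X=3986768.7351, Y=4289587.9311, Z=-2524880.7052
→ Helmert⁻¹: X=3987153.8796, Y=4289974.5575, Z=-2525267.3030
→ geod (Bowring, a=6378137.000): φ=-23.46460800°, λ=47.09524500°, h=3180.1650 m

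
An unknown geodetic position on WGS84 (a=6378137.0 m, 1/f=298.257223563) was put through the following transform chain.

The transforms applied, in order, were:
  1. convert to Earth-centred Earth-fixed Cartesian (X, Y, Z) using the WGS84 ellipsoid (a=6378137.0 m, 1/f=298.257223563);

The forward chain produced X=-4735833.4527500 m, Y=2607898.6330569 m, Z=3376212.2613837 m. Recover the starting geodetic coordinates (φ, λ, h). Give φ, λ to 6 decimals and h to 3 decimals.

φ=32.157198°, λ=151.159582°, h=1899.225 m

start: X=-4735833.4527, Y=2607898.6331, Z=3376212.2614 m
→ geod (Bowring, a=6378137.000): φ=32.15719800°, λ=151.15958200°, h=1899.2250 m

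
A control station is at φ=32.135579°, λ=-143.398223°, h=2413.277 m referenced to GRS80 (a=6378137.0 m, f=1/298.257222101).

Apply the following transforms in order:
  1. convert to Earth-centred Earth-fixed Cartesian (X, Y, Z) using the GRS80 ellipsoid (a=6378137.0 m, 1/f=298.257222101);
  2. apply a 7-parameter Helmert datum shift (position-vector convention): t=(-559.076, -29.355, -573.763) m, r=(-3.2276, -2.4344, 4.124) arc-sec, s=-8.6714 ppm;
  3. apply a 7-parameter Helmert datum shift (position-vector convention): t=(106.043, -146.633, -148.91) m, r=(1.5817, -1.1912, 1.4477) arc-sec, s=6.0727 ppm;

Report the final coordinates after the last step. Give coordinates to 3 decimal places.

start: φ=32.135579°, λ=-143.398223°, h=2413.277 m
→ ECEF (a=6378137.000, f=1/298.257222101): X=-4341633.1043, Y=-3224590.2274, Z=3374455.3034
→ Helmert 7p (PV): X=-4342129.8873, Y=-3224625.6228, Z=3373851.4957
→ Helmert 7p (PV): X=-4342047.0645, Y=-3224848.1859, Z=3373673.2702

X=-4342047.065 m, Y=-3224848.186 m, Z=3373673.270 m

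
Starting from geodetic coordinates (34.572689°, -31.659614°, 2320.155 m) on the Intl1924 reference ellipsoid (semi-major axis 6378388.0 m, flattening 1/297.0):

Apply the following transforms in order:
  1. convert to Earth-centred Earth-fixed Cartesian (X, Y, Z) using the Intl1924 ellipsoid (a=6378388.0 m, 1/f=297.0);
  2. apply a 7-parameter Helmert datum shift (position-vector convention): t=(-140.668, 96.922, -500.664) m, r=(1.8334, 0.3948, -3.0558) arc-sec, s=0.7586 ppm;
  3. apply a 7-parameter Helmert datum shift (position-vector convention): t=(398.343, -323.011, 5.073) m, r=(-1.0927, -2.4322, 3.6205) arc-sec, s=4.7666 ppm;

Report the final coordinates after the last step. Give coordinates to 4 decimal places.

X=4477138.7404 m, Y=-2760864.7214 m, Z=3599865.1525 m

start: φ=34.572689°, λ=-31.659614°, h=2320.155 m
→ ECEF (a=6378388.000, f=1/297.0): X=4476884.3287, Y=-2760622.7018, Z=3600306.5479
→ Helmert 7p (PV): X=4476713.0496, Y=-2760626.2004, Z=3599775.5081
→ Helmert 7p (PV): X=4477138.7404, Y=-2760864.7214, Z=3599865.1525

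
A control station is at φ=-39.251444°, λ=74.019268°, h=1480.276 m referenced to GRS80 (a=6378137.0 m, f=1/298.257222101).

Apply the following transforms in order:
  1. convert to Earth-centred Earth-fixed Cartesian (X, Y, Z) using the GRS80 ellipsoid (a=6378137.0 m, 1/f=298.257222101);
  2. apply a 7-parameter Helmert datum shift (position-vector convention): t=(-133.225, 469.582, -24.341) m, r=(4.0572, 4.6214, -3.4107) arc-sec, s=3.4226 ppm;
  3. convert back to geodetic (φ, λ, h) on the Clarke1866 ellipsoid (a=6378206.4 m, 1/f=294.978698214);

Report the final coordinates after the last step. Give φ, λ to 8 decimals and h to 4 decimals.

φ=-39.25061692°, λ=74.02255450°, h=1864.0540 m

start: φ=-39.251444°, λ=74.019268°, h=1480.276 m
→ ECEF (a=6378137.000, f=1/298.257222101): X=1361939.8515, Y=4755684.1011, Z=-4014908.8716
→ Helmert 7p (PV): X=1361799.9709, Y=4756226.4124, Z=-4014883.9246
→ geod (Bowring, a=6378206.400): φ=-39.25061692°, λ=74.02255450°, h=1864.0540 m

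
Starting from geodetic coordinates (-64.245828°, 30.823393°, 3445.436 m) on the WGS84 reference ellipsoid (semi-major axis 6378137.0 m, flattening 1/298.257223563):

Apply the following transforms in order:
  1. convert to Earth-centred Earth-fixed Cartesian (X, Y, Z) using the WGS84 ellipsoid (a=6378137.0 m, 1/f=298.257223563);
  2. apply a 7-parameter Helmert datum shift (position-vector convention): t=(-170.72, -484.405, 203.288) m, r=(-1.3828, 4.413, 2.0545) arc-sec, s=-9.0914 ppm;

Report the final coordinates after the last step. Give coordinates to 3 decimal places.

start: φ=-64.245828°, λ=30.823393°, h=3445.436 m
→ ECEF (a=6378137.000, f=1/298.257223563): X=2387689.9302, Y=1424670.4661, Z=-5724778.6855
→ Helmert 7p (PV): X=2387360.8329, Y=1424158.5126, Z=-5724583.9859

X=2387360.833 m, Y=1424158.513 m, Z=-5724583.986 m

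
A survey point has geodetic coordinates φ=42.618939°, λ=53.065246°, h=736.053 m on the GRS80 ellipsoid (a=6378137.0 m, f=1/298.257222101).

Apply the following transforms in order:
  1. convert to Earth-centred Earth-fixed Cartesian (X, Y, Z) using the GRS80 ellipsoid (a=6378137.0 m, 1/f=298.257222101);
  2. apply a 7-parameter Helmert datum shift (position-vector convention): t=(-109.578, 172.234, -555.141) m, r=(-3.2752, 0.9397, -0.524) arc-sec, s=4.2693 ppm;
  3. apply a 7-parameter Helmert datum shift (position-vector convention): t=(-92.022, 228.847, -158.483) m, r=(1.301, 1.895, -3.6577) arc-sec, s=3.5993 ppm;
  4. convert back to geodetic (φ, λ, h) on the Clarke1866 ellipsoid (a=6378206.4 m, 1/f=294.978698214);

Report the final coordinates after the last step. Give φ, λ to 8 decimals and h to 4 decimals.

φ=42.61421624°, λ=53.06871135°, h=488.9036 m

start: φ=42.618939°, λ=53.065246°, h=736.053 m
→ ECEF (a=6378137.000, f=1/298.257222101): X=2825012.6537, Y=3757814.1635, Z=4296944.9381
→ Helmert 7p (PV): X=2824944.2591, Y=3758063.4938, Z=4296335.6027
→ Helmert 7p (PV): X=2824968.5185, Y=3758228.6733, Z=4296190.3338
→ geod (Bowring, a=6378206.400): φ=42.61421624°, λ=53.06871135°, h=488.9036 m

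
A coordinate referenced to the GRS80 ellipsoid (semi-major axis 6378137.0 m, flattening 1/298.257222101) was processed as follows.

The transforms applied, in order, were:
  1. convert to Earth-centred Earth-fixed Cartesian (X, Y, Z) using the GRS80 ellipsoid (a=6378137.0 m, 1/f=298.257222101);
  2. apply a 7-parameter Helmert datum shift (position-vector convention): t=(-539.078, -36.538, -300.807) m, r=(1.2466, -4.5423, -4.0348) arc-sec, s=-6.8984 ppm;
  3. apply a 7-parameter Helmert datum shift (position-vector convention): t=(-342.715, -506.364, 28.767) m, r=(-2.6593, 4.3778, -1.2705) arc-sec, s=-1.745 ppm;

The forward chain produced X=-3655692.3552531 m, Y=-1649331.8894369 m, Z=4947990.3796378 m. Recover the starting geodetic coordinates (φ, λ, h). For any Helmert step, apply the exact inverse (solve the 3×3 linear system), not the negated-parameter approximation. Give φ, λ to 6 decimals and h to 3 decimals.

φ=51.170525°, λ=-155.716572°, h=3639.677 m

start: X=-3655692.3553, Y=-1649331.8894, Z=4947990.3796 m
→ Helmert⁻¹: X=-3655450.8767, Y=-1648914.7098, Z=4947871.4040
→ Helmert⁻¹: X=-3654795.7869, Y=-1648931.1329, Z=4948296.7962
→ geod (Bowring, a=6378137.000): φ=51.17052500°, λ=-155.71657200°, h=3639.6770 m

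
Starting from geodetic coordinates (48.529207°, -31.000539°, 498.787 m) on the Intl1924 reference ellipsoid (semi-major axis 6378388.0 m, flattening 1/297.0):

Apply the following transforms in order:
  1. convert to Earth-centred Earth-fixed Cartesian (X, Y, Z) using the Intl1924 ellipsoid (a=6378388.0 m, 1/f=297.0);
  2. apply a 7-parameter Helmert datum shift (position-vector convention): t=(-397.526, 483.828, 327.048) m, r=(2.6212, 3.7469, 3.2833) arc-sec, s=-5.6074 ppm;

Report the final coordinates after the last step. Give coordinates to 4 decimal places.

X=3627503.1798 m, Y=-2179355.2180 m, Z=4756719.2138 m

start: φ=48.529207°, λ=-31.000539°, h=498.787 m
→ ECEF (a=6378388.000, f=1/297.0): X=3627799.9460, Y=-2179848.5708, Z=4756512.4391
→ Helmert 7p (PV): X=3627503.1798, Y=-2179355.2180, Z=4756719.2138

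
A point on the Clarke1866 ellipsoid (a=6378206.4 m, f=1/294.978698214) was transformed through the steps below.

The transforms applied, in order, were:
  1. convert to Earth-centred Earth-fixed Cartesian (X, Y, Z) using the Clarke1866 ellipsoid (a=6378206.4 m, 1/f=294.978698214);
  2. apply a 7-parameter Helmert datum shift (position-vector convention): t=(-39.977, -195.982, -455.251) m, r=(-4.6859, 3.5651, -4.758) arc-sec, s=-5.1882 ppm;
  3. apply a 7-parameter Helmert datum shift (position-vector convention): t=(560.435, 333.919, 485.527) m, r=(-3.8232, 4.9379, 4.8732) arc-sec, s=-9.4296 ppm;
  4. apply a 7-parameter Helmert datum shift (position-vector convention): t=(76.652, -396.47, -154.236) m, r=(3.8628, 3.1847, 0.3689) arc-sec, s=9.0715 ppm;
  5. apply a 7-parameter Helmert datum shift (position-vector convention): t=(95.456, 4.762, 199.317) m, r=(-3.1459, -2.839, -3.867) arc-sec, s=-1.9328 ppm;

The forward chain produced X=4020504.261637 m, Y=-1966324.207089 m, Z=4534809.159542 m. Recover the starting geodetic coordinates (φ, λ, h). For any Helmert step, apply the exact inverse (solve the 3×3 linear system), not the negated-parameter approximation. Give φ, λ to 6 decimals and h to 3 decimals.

start: X=4020504.2616, Y=-1966324.2071, Z=4534809.1595 m
→ Helmert⁻¹: X=4020515.8532, Y=-1966326.5536, Z=4534533.2793
→ Helmert⁻¹: X=4020329.1984, Y=-1965834.5162, Z=4534745.2675
→ Helmert⁻¹: X=4019651.6604, Y=-1966365.9898, Z=4534362.2787
→ Helmert⁻¹: X=4019679.4664, Y=-1966190.5076, Z=4534865.8662
→ geod (Bowring, a=6378206.400): φ=45.57647800°, λ=-26.06515800°, h=3705.6020 m

φ=45.576478°, λ=-26.065158°, h=3705.602 m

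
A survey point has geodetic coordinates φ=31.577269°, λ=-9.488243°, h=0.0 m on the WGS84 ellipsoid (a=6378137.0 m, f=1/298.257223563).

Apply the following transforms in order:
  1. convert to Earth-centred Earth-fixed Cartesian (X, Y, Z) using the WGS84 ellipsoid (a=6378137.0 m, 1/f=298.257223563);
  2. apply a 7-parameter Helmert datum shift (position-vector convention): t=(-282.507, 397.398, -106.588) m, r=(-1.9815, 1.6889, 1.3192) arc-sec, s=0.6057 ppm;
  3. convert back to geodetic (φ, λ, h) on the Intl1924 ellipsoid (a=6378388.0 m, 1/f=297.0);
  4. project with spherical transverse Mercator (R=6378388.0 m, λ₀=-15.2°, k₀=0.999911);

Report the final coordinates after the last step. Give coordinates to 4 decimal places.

E=542473.2739 m, N=3529320.2016 m

start: φ=31.577269°, λ=-9.488243°, h=0.000 m
→ ECEF (a=6378137.000, f=1/298.257223563): X=5364345.5374, Y=-896552.0371, Z=3320588.9842
→ Helmert 7p (PV): X=5364099.2027, Y=-896088.9741, Z=3320449.0969
→ geod (Bowring, a=6378388.000): φ=31.57843624°, λ=-9.48385902°, h=-571.2654 m
→ tm (R=6378388.0, λ₀=-15.2°): E=542473.2739, N=3529320.2016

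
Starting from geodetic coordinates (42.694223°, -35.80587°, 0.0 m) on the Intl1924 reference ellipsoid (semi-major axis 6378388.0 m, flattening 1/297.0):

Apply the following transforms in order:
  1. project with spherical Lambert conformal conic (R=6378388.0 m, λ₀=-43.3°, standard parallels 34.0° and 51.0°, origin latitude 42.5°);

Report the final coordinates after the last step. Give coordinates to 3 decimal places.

E=605634.218 m, N=48259.350 m

start: φ=42.694223°, λ=-35.805870°, h=0.000 m
→ lcc (R=6378388.0, λ₀=-43.3°): E=605634.2177, N=48259.3497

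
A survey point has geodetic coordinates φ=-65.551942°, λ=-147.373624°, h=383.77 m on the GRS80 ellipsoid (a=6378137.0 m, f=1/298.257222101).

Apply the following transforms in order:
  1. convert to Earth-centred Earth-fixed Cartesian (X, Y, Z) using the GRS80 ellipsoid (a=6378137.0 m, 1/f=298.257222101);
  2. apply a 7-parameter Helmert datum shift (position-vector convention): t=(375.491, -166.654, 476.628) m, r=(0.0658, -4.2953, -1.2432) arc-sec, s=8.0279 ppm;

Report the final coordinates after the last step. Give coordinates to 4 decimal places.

X=-2229030.0121 m, Y=-1427433.7507 m, Z=-5783414.6597 m

start: φ=-65.551942°, λ=-147.373624°, h=383.770 m
→ ECEF (a=6378137.000, f=1/298.257222101): X=-2229499.4463, Y=-1427270.9216, Z=-5783797.9728
→ Helmert 7p (PV): X=-2229030.0121, Y=-1427433.7507, Z=-5783414.6597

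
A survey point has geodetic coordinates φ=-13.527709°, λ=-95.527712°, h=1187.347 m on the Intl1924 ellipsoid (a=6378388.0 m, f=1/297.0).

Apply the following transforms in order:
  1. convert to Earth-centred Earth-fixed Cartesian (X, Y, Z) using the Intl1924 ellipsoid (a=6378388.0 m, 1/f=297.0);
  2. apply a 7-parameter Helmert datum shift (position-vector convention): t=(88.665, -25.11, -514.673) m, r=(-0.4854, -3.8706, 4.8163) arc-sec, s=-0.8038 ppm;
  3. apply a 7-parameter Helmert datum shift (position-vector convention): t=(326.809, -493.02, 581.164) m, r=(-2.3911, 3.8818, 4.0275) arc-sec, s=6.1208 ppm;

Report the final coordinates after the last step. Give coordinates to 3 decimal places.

start: φ=-13.527709°, λ=-95.527712°, h=1187.347 m
→ ECEF (a=6378388.000, f=1/297.0): X=-597587.5380, Y=-6174878.0562, Z=-1482524.5031
→ Helmert 7p (PV): X=-597326.3891, Y=-6174915.6453, Z=-1483034.6671
→ Helmert 7p (PV): X=-596910.5750, Y=-6175475.3161, Z=-1482379.7566

X=-596910.575 m, Y=-6175475.316 m, Z=-1482379.757 m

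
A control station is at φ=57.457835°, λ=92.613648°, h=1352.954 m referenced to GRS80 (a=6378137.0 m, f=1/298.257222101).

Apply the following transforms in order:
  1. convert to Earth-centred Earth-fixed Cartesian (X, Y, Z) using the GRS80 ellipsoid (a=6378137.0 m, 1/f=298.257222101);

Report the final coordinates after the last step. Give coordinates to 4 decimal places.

X=-156860.2385 m, Y=3436267.9395 m, Z=5354638.6339 m

start: φ=57.457835°, λ=92.613648°, h=1352.954 m
→ ECEF (a=6378137.000, f=1/298.257222101): X=-156860.2385, Y=3436267.9395, Z=5354638.6339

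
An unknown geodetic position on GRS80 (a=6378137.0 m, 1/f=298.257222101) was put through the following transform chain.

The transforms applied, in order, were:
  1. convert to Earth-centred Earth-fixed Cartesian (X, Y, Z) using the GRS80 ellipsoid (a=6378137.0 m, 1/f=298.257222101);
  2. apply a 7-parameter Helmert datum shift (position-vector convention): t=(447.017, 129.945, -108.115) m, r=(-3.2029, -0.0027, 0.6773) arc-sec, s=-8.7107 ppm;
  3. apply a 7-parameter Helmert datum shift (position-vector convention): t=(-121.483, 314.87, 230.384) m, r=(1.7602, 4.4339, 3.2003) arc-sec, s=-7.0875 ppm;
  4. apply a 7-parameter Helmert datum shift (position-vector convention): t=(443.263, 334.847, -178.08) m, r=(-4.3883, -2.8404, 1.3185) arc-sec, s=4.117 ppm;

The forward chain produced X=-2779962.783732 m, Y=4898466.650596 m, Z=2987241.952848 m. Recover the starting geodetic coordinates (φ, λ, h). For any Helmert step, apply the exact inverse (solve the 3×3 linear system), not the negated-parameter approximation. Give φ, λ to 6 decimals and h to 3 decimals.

φ=28.102767°, λ=119.585546°, h=1897.037 m

start: X=-2779962.7837, Y=4898466.6506, Z=2987241.9528 m
→ Helmert⁻¹: X=-2780322.1496, Y=4898065.8503, Z=2987550.2273
→ Helmert⁻¹: X=-2780208.5929, Y=4897854.3218, Z=2987239.4555
→ Helmert⁻¹: X=-2780663.7101, Y=4897729.7811, Z=2987449.6814
→ geod (Bowring, a=6378137.000): φ=28.10276700°, λ=119.58554600°, h=1897.0370 m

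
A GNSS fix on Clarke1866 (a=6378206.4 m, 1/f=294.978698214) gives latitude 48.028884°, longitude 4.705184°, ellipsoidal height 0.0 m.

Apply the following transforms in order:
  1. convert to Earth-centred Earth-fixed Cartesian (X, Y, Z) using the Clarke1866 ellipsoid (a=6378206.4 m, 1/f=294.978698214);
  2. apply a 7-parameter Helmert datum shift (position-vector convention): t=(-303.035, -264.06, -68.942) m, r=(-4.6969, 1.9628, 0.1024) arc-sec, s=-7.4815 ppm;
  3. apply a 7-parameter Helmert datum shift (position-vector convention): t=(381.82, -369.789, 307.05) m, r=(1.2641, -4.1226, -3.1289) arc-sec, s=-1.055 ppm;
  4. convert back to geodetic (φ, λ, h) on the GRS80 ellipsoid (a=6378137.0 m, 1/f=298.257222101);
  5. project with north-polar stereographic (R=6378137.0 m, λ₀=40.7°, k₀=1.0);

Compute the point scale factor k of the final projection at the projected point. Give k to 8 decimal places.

start: φ=48.028884°, λ=4.705184°, h=0.000 m
→ ECEF (a=6378206.400, f=1/294.978698214): X=4259063.4022, Y=350546.7103, Z=4718820.4236
→ Helmert 7p (PV): X=4258773.2326, Y=350389.5946, Z=4718667.6668
→ Helmert 7p (PV): X=4259061.5632, Y=349925.9148, Z=4719057.0057
→ geod (Bowring, a=6378137.000): φ=48.02853089°, λ=4.69689076°, h=78.7318 m
→ into stereo (λ₀=40.7°): φ=48.02853089°, λ−λ₀=-36.00310924°
scale k = 1.14713239

1.14713239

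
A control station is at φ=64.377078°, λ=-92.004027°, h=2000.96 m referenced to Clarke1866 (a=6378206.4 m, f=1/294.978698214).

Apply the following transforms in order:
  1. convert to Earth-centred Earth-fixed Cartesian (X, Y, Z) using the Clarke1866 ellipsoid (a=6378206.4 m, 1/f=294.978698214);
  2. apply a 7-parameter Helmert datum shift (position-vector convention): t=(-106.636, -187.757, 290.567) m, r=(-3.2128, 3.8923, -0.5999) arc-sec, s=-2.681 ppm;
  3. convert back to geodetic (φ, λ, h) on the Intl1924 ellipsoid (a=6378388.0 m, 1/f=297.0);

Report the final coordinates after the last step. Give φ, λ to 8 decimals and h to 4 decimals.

φ=64.37655673°, λ=-92.00409158°, h=2028.2615 m

start: φ=64.377078°, λ=-92.004027°, h=2000.960 m
→ ECEF (a=6378206.400, f=1/294.978698214): X=-96751.4361, Y=-2765026.7109, Z=5729630.2387
→ Helmert 7p (PV): X=-96757.7344, Y=-2765117.5285, Z=5729950.3384
→ geod (Bowring, a=6378388.000): φ=64.37655673°, λ=-92.00409158°, h=2028.2615 m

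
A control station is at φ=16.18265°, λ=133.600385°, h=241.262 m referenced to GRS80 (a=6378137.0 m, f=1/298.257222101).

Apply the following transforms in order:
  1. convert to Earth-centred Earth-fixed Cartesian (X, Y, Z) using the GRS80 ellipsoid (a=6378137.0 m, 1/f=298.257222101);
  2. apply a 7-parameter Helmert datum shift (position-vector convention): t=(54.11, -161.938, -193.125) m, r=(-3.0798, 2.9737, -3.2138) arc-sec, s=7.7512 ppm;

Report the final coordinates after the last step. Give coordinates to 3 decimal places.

X=-4225383.909 m, Y=4437116.945 m, Z=1766030.566 m

start: φ=16.182650°, λ=133.600385°, h=241.262 m
→ ECEF (a=6378137.000, f=1/298.257222101): X=-4225499.8657, Y=4437152.2804, Z=1766215.3344
→ Helmert 7p (PV): X=-4225383.9093, Y=4437116.9455, Z=1766030.5659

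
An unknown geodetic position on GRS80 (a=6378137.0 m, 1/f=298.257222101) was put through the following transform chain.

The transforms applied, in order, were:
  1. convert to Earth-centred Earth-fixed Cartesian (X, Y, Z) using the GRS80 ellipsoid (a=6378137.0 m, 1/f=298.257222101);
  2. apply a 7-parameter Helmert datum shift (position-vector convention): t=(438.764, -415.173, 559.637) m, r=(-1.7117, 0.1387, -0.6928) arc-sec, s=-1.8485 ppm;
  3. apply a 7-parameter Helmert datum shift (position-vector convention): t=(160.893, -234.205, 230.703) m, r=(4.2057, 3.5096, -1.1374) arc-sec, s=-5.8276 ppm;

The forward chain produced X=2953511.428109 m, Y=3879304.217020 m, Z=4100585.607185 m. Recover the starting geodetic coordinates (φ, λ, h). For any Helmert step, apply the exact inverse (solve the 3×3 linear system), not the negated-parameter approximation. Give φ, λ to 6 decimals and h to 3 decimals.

φ=40.248180°, λ=52.727907°, h=1199.370 m

start: X=2953511.4281, Y=3879304.2170, Z=4100585.6072 m
→ Helmert⁻¹: X=2953276.5851, Y=3879660.9211, Z=4100349.9441
→ Helmert⁻¹: X=2952827.4903, Y=3880059.1616, Z=4099832.0700
→ geod (Bowring, a=6378137.000): φ=40.24818000°, λ=52.72790700°, h=1199.3700 m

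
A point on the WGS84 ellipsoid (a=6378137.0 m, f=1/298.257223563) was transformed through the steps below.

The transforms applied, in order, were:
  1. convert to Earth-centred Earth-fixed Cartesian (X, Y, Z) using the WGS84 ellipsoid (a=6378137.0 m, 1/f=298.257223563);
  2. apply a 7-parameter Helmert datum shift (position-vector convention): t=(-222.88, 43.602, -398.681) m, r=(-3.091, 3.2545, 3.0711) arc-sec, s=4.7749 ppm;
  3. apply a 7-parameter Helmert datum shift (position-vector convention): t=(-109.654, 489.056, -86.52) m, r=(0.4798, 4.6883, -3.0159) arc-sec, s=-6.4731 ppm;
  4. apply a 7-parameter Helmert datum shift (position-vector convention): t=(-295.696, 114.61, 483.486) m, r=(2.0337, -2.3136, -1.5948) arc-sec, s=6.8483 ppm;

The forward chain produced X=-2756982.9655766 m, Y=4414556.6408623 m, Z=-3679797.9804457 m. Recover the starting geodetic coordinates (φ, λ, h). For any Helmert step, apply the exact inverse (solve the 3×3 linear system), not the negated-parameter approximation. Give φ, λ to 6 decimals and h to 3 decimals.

φ=-35.447492°, λ=121.982978°, h=2442.542 m

start: X=-2756982.9656, Y=4414556.6409, Z=-3679797.9804 m
→ Helmert⁻¹: X=-2756743.8023, Y=4414354.1988, Z=-3680268.8655
→ Helmert⁻¹: X=-2756632.8784, Y=4413844.8475, Z=-3680279.0920
→ Helmert⁻¹: X=-2756273.0567, Y=4413876.3532, Z=-3679840.1847
→ geod (Bowring, a=6378137.000): φ=-35.44749200°, λ=121.98297800°, h=2442.5420 m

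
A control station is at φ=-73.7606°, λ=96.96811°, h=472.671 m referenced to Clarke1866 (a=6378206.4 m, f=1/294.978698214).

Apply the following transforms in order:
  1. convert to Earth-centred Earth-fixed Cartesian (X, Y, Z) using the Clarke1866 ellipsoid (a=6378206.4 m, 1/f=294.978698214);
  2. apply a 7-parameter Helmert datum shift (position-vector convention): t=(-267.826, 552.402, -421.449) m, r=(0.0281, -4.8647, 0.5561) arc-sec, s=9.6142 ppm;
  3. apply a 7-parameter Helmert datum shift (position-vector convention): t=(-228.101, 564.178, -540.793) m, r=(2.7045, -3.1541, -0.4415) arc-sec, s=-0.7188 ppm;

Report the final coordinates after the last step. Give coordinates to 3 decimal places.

start: φ=-73.760600°, λ=96.968110°, h=472.671 m
→ ECEF (a=6378206.400, f=1/294.978698214): X=-217084.0909, Y=1776180.3371, Z=-6101794.5011
→ Helmert 7p (PV): X=-217214.8821, Y=1776750.0617, Z=-6102279.4919
→ Helmert 7p (PV): X=-217345.7110, Y=1777393.4392, Z=-6102795.9237

X=-217345.711 m, Y=1777393.439 m, Z=-6102795.924 m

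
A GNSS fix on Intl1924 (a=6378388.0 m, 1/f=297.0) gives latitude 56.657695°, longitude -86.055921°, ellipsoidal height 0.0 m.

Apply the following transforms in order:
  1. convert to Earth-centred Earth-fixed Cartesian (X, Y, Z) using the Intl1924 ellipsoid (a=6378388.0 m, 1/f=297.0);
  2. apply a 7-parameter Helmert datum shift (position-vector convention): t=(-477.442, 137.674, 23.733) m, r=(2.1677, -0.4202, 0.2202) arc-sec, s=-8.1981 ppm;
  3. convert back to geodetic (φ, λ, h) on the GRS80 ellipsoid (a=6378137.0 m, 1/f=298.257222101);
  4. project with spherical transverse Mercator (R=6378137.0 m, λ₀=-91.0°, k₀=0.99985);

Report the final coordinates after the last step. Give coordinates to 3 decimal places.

start: φ=56.657695°, λ=-86.055921°, h=0.000 m
→ ECEF (a=6378388.000, f=1/297.0): X=241707.5561, Y=-3505746.5780, Z=5305154.4738
→ Helmert 7p (PV): X=241221.0676, Y=-3505635.6585, Z=5305098.3643
→ geod (Bowring, a=6378137.000): φ=56.65774450°, λ=-86.06371018°, h=61.2298 m
→ tm (R=6378137.0, λ₀=-91.0°): E=301836.0053, N=6317038.1105

E=301836.005 m, N=6317038.110 m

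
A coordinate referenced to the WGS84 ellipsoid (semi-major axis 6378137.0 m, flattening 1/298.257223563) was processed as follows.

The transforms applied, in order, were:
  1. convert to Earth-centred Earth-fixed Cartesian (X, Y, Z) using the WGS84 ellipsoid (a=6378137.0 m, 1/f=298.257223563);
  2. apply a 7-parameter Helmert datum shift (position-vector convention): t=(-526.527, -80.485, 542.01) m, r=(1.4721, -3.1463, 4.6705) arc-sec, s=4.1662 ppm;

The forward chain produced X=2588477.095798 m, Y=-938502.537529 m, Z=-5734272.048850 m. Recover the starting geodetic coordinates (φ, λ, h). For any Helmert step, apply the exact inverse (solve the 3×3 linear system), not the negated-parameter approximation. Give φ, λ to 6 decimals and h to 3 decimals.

φ=-64.500428°, λ=-19.926504°, h=965.359 m

start: X=2588477.0958, Y=-938502.5375, Z=-5734272.0488 m
→ Helmert⁻¹: X=2588884.1082, Y=-938517.6927, Z=-5734822.9585
→ geod (Bowring, a=6378137.000): φ=-64.50042800°, λ=-19.92650400°, h=965.3590 m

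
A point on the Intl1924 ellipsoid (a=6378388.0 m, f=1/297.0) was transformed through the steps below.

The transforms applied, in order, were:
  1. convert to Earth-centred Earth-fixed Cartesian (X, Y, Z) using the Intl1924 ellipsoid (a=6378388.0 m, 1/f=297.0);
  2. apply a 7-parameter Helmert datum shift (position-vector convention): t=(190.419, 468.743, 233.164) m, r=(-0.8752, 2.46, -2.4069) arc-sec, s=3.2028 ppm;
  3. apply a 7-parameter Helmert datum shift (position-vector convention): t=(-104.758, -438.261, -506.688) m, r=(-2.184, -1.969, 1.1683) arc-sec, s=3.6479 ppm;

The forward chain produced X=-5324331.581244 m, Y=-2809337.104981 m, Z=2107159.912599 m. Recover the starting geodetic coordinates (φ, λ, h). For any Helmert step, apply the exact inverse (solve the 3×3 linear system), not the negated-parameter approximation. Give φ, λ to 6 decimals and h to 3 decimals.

φ=19.413614°, λ=-152.181560°, h=2264.794 m

start: X=-5324331.5812, Y=-2809337.1050, Z=2107159.9126 m
→ Helmert⁻¹: X=-5324203.1909, Y=-2808880.7575, Z=2107679.9955
→ Helmert⁻¹: X=-5324368.9073, Y=-2809411.5745, Z=2107364.6605
→ geod (Bowring, a=6378388.000): φ=19.41361400°, λ=-152.18156000°, h=2264.7940 m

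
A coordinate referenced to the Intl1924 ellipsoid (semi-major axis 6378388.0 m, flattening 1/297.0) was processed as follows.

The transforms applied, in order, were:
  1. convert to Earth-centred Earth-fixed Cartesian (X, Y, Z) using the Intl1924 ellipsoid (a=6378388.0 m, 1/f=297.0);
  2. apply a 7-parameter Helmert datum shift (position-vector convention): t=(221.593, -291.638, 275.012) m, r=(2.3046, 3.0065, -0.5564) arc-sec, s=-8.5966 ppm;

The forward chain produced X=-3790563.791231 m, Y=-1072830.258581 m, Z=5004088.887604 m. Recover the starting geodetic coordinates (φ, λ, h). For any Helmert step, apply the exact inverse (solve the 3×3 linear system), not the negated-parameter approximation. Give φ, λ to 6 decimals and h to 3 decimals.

φ=51.972966°, λ=-164.202953°, h=3509.234 m

start: X=-3790563.7912, Y=-1072830.2586, Z=5004088.8876 m
→ Helmert⁻¹: X=-3790888.0145, Y=-1072502.1591, Z=5003813.6192
→ geod (Bowring, a=6378388.000): φ=51.97296600°, λ=-164.20295300°, h=3509.2340 m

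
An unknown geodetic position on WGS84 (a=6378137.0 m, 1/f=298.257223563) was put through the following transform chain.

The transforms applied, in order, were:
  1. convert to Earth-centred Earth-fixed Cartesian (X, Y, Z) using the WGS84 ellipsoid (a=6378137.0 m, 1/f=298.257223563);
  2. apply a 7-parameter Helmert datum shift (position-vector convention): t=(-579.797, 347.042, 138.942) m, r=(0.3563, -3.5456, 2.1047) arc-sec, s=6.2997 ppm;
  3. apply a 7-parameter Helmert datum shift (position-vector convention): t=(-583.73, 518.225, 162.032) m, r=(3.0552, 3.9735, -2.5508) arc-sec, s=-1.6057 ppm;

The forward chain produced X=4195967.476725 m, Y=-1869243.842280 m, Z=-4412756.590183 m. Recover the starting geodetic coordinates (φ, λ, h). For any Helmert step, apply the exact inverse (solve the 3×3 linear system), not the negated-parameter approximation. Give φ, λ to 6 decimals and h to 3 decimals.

φ=-44.035167°, λ=-24.016905°, h=3014.861 m

start: X=4195967.4767, Y=-1869243.8423, Z=-4412756.5902 m
→ Helmert⁻¹: X=4196666.0768, Y=-1869778.5337, Z=-4412817.1679
→ Helmert⁻¹: X=4197124.4922, Y=-1870164.2445, Z=-4412997.2260
→ geod (Bowring, a=6378137.000): φ=-44.03516700°, λ=-24.01690500°, h=3014.8610 m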